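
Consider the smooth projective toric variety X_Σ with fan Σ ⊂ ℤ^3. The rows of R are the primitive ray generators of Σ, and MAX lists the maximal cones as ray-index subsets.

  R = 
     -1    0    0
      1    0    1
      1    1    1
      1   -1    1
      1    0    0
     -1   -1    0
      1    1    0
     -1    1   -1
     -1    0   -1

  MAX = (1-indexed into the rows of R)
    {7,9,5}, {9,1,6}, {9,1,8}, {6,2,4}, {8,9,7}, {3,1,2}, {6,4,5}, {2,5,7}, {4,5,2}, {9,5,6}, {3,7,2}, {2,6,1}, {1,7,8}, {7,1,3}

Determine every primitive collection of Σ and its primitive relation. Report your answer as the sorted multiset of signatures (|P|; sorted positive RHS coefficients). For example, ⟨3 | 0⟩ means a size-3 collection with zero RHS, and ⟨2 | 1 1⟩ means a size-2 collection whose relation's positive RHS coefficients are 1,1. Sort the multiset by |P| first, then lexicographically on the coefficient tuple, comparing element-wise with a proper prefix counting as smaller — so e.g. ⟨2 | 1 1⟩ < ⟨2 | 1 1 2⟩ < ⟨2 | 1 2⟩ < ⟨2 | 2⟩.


Minimal non-faces — 18 found among 9 rays, 14 max cones:

  P = {1,5}:  v_{1} + v_{5} = 0  ⇒ sig = ⟨2 | 0⟩
  P = {2,9}:  v_{2} + v_{9} = 0  ⇒ sig = ⟨2 | 0⟩
  P = {4,8}:  v_{4} + v_{8} = 0  ⇒ sig = ⟨2 | 0⟩
  P = {6,7}:  v_{6} + v_{7} = 0  ⇒ sig = ⟨2 | 0⟩
  P = {1,4}:  v_{1} + v_{4} = v_{2} + v_{6}  ⇒ sig = ⟨2 | 1 1⟩
  P = {2,8}:  v_{2} + v_{8} = v_{1} + v_{7}  ⇒ sig = ⟨2 | 1 1⟩
  P = {3,5}:  v_{3} + v_{5} = v_{2} + v_{7}  ⇒ sig = ⟨2 | 1 1⟩
  P = {3,6}:  v_{3} + v_{6} = v_{1} + v_{2}  ⇒ sig = ⟨2 | 1 1⟩
  P = {3,9}:  v_{3} + v_{9} = v_{1} + v_{7}  ⇒ sig = ⟨2 | 1 1⟩
  P = {4,7}:  v_{4} + v_{7} = v_{2} + v_{5}  ⇒ sig = ⟨2 | 1 1⟩
  P = {4,9}:  v_{4} + v_{9} = v_{5} + v_{6}  ⇒ sig = ⟨2 | 1 1⟩
  P = {5,8}:  v_{5} + v_{8} = v_{7} + v_{9}  ⇒ sig = ⟨2 | 1 1⟩
  P = {6,8}:  v_{6} + v_{8} = v_{1} + v_{9}  ⇒ sig = ⟨2 | 1 1⟩
  P = {3,4}:  v_{3} + v_{4} = 2·v_{2}  ⇒ sig = ⟨2 | 2⟩
  P = {3,8}:  v_{3} + v_{8} = 2·v_{1} + 2·v_{7}  ⇒ sig = ⟨2 | 2 2⟩
  P = {1,2,7}:  v_{1} + v_{2} + v_{7} = v_{3}  ⇒ sig = ⟨3 | 1⟩
  P = {1,7,9}:  v_{1} + v_{7} + v_{9} = v_{8}  ⇒ sig = ⟨3 | 1⟩
  P = {2,5,6}:  v_{2} + v_{5} + v_{6} = v_{4}  ⇒ sig = ⟨3 | 1⟩

Signatures (|P|; sorted positive RHS coefficients), sorted:
{ ⟨2 | 0⟩ ×4,  ⟨2 | 1 1⟩ ×9,  ⟨2 | 2⟩,  ⟨2 | 2 2⟩,  ⟨3 | 1⟩ ×3 }


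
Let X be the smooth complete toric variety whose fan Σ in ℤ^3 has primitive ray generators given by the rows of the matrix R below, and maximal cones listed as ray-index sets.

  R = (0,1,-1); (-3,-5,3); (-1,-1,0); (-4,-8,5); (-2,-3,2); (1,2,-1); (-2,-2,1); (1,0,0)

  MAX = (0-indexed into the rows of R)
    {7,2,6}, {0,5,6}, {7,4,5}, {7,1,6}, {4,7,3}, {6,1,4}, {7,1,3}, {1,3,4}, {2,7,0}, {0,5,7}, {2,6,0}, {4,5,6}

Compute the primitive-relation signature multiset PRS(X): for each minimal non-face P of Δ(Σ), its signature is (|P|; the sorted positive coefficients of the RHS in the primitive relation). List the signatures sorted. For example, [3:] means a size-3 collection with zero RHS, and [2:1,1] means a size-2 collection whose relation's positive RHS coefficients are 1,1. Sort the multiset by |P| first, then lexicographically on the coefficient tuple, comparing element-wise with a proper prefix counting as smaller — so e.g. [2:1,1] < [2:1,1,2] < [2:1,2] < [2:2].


Primitive collections (14):

  P = {0,4}:  v_{0} + v_{4} = v_{6}  ⇒ sig = [2:1]
  P = {1,5}:  v_{1} + v_{5} = v_{4}  ⇒ sig = [2:1]
  P = {2,5}:  v_{2} + v_{5} = v_{0}  ⇒ sig = [2:1]
  P = {0,3}:  v_{0} + v_{3} = v_{1} + v_{6} + v_{7}  ⇒ sig = [2:1,1,1]
  P = {0,1}:  v_{0} + v_{1} = 2·v_{6} + v_{7}  ⇒ sig = [2:1,2]
  P = {2,4}:  v_{2} + v_{4} = 2·v_{6} + v_{7}  ⇒ sig = [2:1,2]
  P = {3,5}:  v_{3} + v_{5} = 2·v_{4} + v_{7}  ⇒ sig = [2:1,2]
  P = {2,3}:  v_{2} + v_{3} = v_{1} + 2·v_{6} + 2·v_{7}  ⇒ sig = [2:1,2,2]
  P = {3,6}:  v_{3} + v_{6} = 2·v_{1}  ⇒ sig = [2:2]
  P = {1,2}:  v_{1} + v_{2} = 3·v_{6} + 2·v_{7}  ⇒ sig = [2:2,3]
  P = {5,6,7}:  v_{5} + v_{6} + v_{7} = 0  ⇒ sig = [3:]
  P = {0,6,7}:  v_{0} + v_{6} + v_{7} = v_{2}  ⇒ sig = [3:1]
  P = {1,4,7}:  v_{1} + v_{4} + v_{7} = v_{3}  ⇒ sig = [3:1]
  P = {4,6,7}:  v_{4} + v_{6} + v_{7} = v_{1}  ⇒ sig = [3:1]

so the primitive-relation signature multiset is
{ [2:1] ×3,  [2:1,1,1],  [2:1,2] ×3,  [2:1,2,2],  [2:2],  [2:2,3],  [3:],  [3:1] ×3 }


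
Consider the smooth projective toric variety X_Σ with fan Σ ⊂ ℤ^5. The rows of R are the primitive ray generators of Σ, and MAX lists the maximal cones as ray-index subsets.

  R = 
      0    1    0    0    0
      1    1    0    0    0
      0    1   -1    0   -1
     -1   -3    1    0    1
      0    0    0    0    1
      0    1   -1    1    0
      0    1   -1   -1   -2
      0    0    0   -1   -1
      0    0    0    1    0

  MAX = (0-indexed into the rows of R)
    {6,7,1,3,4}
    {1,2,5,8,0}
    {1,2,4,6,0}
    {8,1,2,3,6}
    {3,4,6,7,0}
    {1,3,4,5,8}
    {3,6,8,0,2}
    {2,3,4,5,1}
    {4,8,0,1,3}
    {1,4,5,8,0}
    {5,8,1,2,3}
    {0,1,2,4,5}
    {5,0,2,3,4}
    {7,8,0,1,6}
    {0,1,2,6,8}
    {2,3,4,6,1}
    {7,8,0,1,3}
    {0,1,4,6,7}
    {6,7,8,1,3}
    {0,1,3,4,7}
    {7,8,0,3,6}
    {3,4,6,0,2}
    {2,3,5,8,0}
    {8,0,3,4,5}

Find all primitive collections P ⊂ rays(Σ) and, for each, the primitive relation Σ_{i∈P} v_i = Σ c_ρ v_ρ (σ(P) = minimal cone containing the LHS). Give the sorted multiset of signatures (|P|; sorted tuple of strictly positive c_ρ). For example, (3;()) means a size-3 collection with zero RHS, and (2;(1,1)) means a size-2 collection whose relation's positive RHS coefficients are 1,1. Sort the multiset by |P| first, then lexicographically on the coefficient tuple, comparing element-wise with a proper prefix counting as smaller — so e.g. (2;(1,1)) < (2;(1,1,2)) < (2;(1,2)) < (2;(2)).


Σ has 9 primitive collections:

  P={2,7}:  v_{2} + v_{7} = v_{6}  so sig = (2;(1))
  P={5,7}:  v_{5} + v_{7} = v_{2}  so sig = (2;(1))
  P={5,6}:  v_{5} + v_{6} = 2·v_{2}  so sig = (2;(2))
  P={4,7,8}:  v_{4} + v_{7} + v_{8} = 0  so sig = (3;())
  P={2,4,8}:  v_{2} + v_{4} + v_{8} = v_{5}  so sig = (3;(1))
  P={4,6,8}:  v_{4} + v_{6} + v_{8} = v_{2}  so sig = (3;(1))
  P={0,1,2,3}:  v_{0} + v_{1} + v_{2} + v_{3} = 0  so sig = (4;())
  P={0,1,3,6}:  v_{0} + v_{1} + v_{3} + v_{6} = v_{7}  so sig = (4;(1))
  P={0,1,3,5}:  v_{0} + v_{1} + v_{3} + v_{5} = v_{4} + v_{8}  so sig = (4;(1,1))

so the primitive-relation signature multiset is
{ (2;(1)) ×2,  (2;(2)),  (3;()),  (3;(1)) ×2,  (4;()),  (4;(1)),  (4;(1,1)) }


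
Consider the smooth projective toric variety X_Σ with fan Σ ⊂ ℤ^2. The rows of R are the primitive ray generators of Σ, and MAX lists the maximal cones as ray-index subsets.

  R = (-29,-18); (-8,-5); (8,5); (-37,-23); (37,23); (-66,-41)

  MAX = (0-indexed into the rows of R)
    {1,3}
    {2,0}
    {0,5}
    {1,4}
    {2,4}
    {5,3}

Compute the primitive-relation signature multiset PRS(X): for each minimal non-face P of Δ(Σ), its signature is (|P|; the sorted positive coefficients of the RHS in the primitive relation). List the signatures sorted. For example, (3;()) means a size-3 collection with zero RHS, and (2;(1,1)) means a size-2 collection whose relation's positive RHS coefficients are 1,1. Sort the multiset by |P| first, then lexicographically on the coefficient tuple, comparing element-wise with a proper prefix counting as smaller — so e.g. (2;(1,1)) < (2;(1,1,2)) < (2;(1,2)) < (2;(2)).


9 minimal non-faces of Δ(Σ) (on 6 rays):

  {1,2}:  v_{1} + v_{2} = 0 ; sig = (2;())
  {3,4}:  v_{3} + v_{4} = 0 ; sig = (2;())
  {0,1}:  v_{0} + v_{1} = v_{3} ; sig = (2;(1))
  {0,3}:  v_{0} + v_{3} = v_{5} ; sig = (2;(1))
  {0,4}:  v_{0} + v_{4} = v_{2} ; sig = (2;(1))
  {2,3}:  v_{2} + v_{3} = v_{0} ; sig = (2;(1))
  {4,5}:  v_{4} + v_{5} = v_{0} ; sig = (2;(1))
  {1,5}:  v_{1} + v_{5} = 2·v_{3} ; sig = (2;(2))
  {2,5}:  v_{2} + v_{5} = 2·v_{0} ; sig = (2;(2))

Sorted signature multiset PRS(X):
[(2;()), (2;()), (2;(1)), (2;(1)), (2;(1)), (2;(1)), (2;(1)), (2;(2)), (2;(2))]


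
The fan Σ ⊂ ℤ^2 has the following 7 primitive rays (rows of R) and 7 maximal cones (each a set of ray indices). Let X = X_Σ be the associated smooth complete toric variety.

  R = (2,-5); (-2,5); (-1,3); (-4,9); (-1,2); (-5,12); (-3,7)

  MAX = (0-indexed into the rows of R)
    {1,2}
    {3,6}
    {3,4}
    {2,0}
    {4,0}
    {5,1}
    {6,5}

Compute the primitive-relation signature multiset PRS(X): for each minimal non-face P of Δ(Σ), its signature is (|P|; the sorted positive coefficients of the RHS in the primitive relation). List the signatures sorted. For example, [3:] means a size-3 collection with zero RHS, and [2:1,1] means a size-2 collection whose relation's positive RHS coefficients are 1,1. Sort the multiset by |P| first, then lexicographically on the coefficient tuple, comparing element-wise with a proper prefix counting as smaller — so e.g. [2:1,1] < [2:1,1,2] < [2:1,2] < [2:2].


|primitive collections| = 14. Relations:

  P = {0,1}:  v_{0} + v_{1} = 0  so sig = [2:]
  P = {0,5}:  v_{0} + v_{5} = v_{6}  so sig = [2:1]
  P = {0,6}:  v_{0} + v_{6} = v_{4}  so sig = [2:1]
  P = {1,4}:  v_{1} + v_{4} = v_{6}  so sig = [2:1]
  P = {1,6}:  v_{1} + v_{6} = v_{5}  so sig = [2:1]
  P = {2,3}:  v_{2} + v_{3} = v_{5}  so sig = [2:1]
  P = {2,4}:  v_{2} + v_{4} = v_{1}  so sig = [2:1]
  P = {4,6}:  v_{4} + v_{6} = v_{3}  so sig = [2:1]
  P = {0,3}:  v_{0} + v_{3} = 2·v_{4}  so sig = [2:2]
  P = {1,3}:  v_{1} + v_{3} = 2·v_{6}  so sig = [2:2]
  P = {2,6}:  v_{2} + v_{6} = 2·v_{1}  so sig = [2:2]
  P = {4,5}:  v_{4} + v_{5} = 2·v_{6}  so sig = [2:2]
  P = {2,5}:  v_{2} + v_{5} = 3·v_{1}  so sig = [2:3]
  P = {3,5}:  v_{3} + v_{5} = 3·v_{6}  so sig = [2:3]

Sorted signature multiset PRS(X):
    [2:]
    [2:1]
    [2:1]
    [2:1]
    [2:1]
    [2:1]
    [2:1]
    [2:1]
    [2:2]
    [2:2]
    [2:2]
    [2:2]
    [2:3]
    [2:3]


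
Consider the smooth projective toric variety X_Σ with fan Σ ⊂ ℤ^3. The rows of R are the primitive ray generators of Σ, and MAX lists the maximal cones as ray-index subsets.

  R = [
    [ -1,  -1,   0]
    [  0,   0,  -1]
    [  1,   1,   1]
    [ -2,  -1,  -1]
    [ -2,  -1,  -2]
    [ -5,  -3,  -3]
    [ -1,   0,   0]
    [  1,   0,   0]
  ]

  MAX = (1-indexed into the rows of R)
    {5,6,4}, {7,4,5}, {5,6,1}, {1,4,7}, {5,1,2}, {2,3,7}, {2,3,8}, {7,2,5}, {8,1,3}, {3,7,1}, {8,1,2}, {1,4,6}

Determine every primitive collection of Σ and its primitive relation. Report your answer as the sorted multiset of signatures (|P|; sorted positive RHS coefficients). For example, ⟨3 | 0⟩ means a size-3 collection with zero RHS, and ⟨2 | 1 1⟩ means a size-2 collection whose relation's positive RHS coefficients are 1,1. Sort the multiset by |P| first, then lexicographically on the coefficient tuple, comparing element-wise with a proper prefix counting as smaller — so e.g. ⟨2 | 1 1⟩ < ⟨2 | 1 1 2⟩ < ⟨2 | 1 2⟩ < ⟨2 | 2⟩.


Primitive collections (14):

  • {7,8}:  v_{7} + v_{8} = 0 — sig = ⟨2 | 0⟩
  • {2,4}:  v_{2} + v_{4} = v_{5} — sig = ⟨2 | 1⟩
  • {3,4}:  v_{3} + v_{4} = v_{7} — sig = ⟨2 | 1⟩
  • {3,5}:  v_{3} + v_{5} = v_{2} + v_{7} — sig = ⟨2 | 1 1⟩
  • {4,8}:  v_{4} + v_{8} = v_{1} + v_{2} — sig = ⟨2 | 1 1⟩
  • {6,8}:  v_{6} + v_{8} = 2·v_{1} + v_{2} + v_{5} — sig = ⟨2 | 1 1 2⟩
  • {2,6}:  v_{2} + v_{6} = v_{1} + 2·v_{5} — sig = ⟨2 | 1 2⟩
  • {5,8}:  v_{5} + v_{8} = v_{1} + 2·v_{2} — sig = ⟨2 | 1 2⟩
  • {3,6}:  v_{3} + v_{6} = 2·v_{4} — sig = ⟨2 | 2⟩
  • {6,7}:  v_{6} + v_{7} = 3·v_{4} — sig = ⟨2 | 3⟩
  • {1,2,3}:  v_{1} + v_{2} + v_{3} = 0 — sig = ⟨3 | 0⟩
  • {1,2,7}:  v_{1} + v_{2} + v_{7} = v_{4} — sig = ⟨3 | 1⟩
  • {1,4,5}:  v_{1} + v_{4} + v_{5} = v_{6} — sig = ⟨3 | 1⟩
  • {1,5,7}:  v_{1} + v_{5} + v_{7} = 2·v_{4} — sig = ⟨3 | 2⟩

so the primitive-relation signature multiset is
    ⟨2 | 0⟩
    ⟨2 | 1⟩
    ⟨2 | 1⟩
    ⟨2 | 1 1⟩
    ⟨2 | 1 1⟩
    ⟨2 | 1 1 2⟩
    ⟨2 | 1 2⟩
    ⟨2 | 1 2⟩
    ⟨2 | 2⟩
    ⟨2 | 3⟩
    ⟨3 | 0⟩
    ⟨3 | 1⟩
    ⟨3 | 1⟩
    ⟨3 | 2⟩


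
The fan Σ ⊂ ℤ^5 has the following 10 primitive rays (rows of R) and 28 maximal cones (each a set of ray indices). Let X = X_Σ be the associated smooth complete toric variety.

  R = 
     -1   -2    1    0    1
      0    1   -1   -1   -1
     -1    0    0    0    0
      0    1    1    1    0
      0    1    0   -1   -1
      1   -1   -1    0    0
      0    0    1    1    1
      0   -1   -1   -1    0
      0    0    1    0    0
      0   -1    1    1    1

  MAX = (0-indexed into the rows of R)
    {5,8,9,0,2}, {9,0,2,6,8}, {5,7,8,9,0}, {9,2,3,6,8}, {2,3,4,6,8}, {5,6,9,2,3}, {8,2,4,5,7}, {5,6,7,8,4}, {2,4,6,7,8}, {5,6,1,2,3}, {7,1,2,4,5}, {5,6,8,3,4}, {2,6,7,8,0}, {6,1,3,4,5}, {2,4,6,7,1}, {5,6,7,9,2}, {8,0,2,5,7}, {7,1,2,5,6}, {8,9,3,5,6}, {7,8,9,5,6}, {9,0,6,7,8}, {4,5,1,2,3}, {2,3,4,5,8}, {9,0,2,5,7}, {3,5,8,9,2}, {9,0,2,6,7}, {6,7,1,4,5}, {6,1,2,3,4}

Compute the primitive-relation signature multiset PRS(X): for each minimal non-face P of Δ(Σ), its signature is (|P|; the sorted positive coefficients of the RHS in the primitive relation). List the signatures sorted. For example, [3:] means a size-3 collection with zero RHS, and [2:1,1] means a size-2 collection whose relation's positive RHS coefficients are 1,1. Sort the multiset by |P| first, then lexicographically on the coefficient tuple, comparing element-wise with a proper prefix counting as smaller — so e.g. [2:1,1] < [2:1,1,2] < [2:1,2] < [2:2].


11 minimal non-faces of Δ(Σ) (on 10 rays):

  {1,9}:  v_{1} + v_{9} = 0  →  sig = [2:]
  {3,7}:  v_{3} + v_{7} = 0  →  sig = [2:]
  {1,8}:  v_{1} + v_{8} = v_{4}  →  sig = [2:1]
  {4,9}:  v_{4} + v_{9} = v_{8}  →  sig = [2:1]
  {0,1}:  v_{0} + v_{1} = v_{2} + v_{7} + v_{8}  →  sig = [2:1,1,1]
  {0,3}:  v_{0} + v_{3} = v_{2} + v_{8} + v_{9}  →  sig = [2:1,1,1]
  {0,4}:  v_{0} + v_{4} = v_{2} + v_{7} + 2·v_{8}  →  sig = [2:1,1,2]
  {0,5,6}:  v_{0} + v_{5} + v_{6} = v_{7} + 2·v_{9}  →  sig = [3:1,2]
  {2,4,5,6}:  v_{2} + v_{4} + v_{5} + v_{6} = 0  →  sig = [4:]
  {2,5,6,8}:  v_{2} + v_{5} + v_{6} + v_{8} = v_{9}  →  sig = [4:1]
  {2,7,8,9}:  v_{2} + v_{7} + v_{8} + v_{9} = v_{0}  →  sig = [4:1]

Signatures (|P|; sorted positive RHS coefficients), sorted:
[[2:], [2:], [2:1], [2:1], [2:1,1,1], [2:1,1,1], [2:1,1,2], [3:1,2], [4:], [4:1], [4:1]]


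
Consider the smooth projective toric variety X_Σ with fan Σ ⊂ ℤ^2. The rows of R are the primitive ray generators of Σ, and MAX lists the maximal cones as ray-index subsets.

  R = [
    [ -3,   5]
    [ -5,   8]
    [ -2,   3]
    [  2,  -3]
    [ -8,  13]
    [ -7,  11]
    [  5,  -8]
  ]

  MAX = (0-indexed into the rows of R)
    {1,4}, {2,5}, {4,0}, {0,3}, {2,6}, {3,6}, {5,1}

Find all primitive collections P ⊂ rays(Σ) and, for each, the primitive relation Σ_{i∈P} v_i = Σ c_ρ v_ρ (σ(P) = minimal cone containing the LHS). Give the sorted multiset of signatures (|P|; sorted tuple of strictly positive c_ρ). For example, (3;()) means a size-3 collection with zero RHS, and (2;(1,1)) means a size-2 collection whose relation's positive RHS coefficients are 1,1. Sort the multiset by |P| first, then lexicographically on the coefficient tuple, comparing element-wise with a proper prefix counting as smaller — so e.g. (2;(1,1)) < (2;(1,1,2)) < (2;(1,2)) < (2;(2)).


Minimal non-faces — 14 found among 7 rays, 7 max cones:

  {1,6}:  v_{1} + v_{6} = 0  ⟹  sig = (2;())
  {2,3}:  v_{2} + v_{3} = 0  ⟹  sig = (2;())
  {0,1}:  v_{0} + v_{1} = v_{4}  ⟹  sig = (2;(1))
  {0,2}:  v_{0} + v_{2} = v_{1}  ⟹  sig = (2;(1))
  {0,6}:  v_{0} + v_{6} = v_{3}  ⟹  sig = (2;(1))
  {1,2}:  v_{1} + v_{2} = v_{5}  ⟹  sig = (2;(1))
  {1,3}:  v_{1} + v_{3} = v_{0}  ⟹  sig = (2;(1))
  {3,5}:  v_{3} + v_{5} = v_{1}  ⟹  sig = (2;(1))
  {4,6}:  v_{4} + v_{6} = v_{0}  ⟹  sig = (2;(1))
  {5,6}:  v_{5} + v_{6} = v_{2}  ⟹  sig = (2;(1))
  {0,5}:  v_{0} + v_{5} = 2·v_{1}  ⟹  sig = (2;(2))
  {2,4}:  v_{2} + v_{4} = 2·v_{1}  ⟹  sig = (2;(2))
  {3,4}:  v_{3} + v_{4} = 2·v_{0}  ⟹  sig = (2;(2))
  {4,5}:  v_{4} + v_{5} = 3·v_{1}  ⟹  sig = (2;(3))

Sorted signature multiset PRS(X):
    (2;())
    (2;())
    (2;(1))
    (2;(1))
    (2;(1))
    (2;(1))
    (2;(1))
    (2;(1))
    (2;(1))
    (2;(1))
    (2;(2))
    (2;(2))
    (2;(2))
    (2;(3))


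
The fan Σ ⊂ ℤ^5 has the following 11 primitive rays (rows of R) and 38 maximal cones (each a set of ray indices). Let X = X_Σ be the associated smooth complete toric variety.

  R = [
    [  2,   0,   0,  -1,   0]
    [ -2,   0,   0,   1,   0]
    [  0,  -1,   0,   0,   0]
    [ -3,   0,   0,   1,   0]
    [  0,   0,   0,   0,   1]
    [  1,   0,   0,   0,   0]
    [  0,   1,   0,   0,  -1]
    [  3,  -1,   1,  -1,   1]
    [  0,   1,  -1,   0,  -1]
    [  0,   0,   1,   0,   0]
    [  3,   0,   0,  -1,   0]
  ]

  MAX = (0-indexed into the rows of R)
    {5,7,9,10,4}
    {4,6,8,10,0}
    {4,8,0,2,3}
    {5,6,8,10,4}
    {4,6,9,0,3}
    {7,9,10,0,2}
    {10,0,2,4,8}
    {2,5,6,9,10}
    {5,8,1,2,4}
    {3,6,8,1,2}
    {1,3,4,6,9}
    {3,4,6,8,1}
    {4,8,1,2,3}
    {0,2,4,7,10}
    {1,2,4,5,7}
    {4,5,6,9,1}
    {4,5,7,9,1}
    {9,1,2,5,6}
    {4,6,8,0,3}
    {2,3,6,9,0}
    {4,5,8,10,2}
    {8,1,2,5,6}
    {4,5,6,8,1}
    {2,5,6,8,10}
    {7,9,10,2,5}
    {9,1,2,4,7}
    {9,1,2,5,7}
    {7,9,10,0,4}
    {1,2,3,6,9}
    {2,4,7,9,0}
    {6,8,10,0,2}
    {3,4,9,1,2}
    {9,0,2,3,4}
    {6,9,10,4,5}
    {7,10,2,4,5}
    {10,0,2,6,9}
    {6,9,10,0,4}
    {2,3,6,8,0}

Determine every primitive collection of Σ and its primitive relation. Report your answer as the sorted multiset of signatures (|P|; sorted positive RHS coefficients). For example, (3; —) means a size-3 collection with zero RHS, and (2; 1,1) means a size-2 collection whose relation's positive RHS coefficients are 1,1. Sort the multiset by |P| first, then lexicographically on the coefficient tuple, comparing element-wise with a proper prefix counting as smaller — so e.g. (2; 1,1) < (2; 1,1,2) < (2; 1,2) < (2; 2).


Σ has 12 primitive collections:

  P={0,1}:  v_{0} + v_{1} = 0  ⇒ sig = (2; —)
  P={3,10}:  v_{3} + v_{10} = 0  ⇒ sig = (2; —)
  P={0,5}:  v_{0} + v_{5} = v_{10}  ⇒ sig = (2; 1)
  P={1,10}:  v_{1} + v_{10} = v_{5}  ⇒ sig = (2; 1)
  P={3,5}:  v_{3} + v_{5} = v_{1}  ⇒ sig = (2; 1)
  P={7,8}:  v_{7} + v_{8} = v_{10}  ⇒ sig = (2; 1)
  P={8,9}:  v_{8} + v_{9} = v_{6}  ⇒ sig = (2; 1)
  P={6,7}:  v_{6} + v_{7} = v_{9} + v_{10}  ⇒ sig = (2; 1,1)
  P={3,7}:  v_{3} + v_{7} = v_{2} + v_{4} + v_{9}  ⇒ sig = (2; 1,1,1)
  P={2,4,6}:  v_{2} + v_{4} + v_{6} = 0  ⇒ sig = (3; —)
  P={2,4,9,10}:  v_{2} + v_{4} + v_{9} + v_{10} = v_{7}  ⇒ sig = (4; 1)
  P={2,4,5,9}:  v_{2} + v_{4} + v_{5} + v_{9} = v_{1} + v_{7}  ⇒ sig = (4; 1,1)

Sorted signature multiset PRS(X):
{ (2; —) ×2,  (2; 1) ×5,  (2; 1,1),  (2; 1,1,1),  (3; —),  (4; 1),  (4; 1,1) }


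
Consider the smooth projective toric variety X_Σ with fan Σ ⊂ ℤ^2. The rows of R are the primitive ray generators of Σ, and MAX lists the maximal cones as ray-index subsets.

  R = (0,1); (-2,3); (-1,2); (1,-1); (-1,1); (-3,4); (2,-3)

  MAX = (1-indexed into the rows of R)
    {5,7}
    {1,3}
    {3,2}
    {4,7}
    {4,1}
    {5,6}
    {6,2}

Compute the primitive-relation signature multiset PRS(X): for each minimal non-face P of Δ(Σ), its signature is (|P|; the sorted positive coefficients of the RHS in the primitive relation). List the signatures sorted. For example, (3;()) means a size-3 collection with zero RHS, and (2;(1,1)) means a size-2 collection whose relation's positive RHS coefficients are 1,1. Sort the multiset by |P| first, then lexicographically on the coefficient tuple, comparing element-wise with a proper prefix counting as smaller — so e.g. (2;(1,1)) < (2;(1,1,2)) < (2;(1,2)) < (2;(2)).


Σ has 14 primitive collections:

  • {2,7}:  v_{2} + v_{7} = 0 ; sig = (2;())
  • {4,5}:  v_{4} + v_{5} = 0 ; sig = (2;())
  • {1,5}:  v_{1} + v_{5} = v_{3} ; sig = (2;(1))
  • {2,4}:  v_{2} + v_{4} = v_{3} ; sig = (2;(1))
  • {2,5}:  v_{2} + v_{5} = v_{6} ; sig = (2;(1))
  • {3,4}:  v_{3} + v_{4} = v_{1} ; sig = (2;(1))
  • {3,5}:  v_{3} + v_{5} = v_{2} ; sig = (2;(1))
  • {3,7}:  v_{3} + v_{7} = v_{4} ; sig = (2;(1))
  • {4,6}:  v_{4} + v_{6} = v_{2} ; sig = (2;(1))
  • {6,7}:  v_{6} + v_{7} = v_{5} ; sig = (2;(1))
  • {1,6}:  v_{1} + v_{6} = v_{2} + v_{3} ; sig = (2;(1,1))
  • {1,2}:  v_{1} + v_{2} = 2·v_{3} ; sig = (2;(2))
  • {1,7}:  v_{1} + v_{7} = 2·v_{4} ; sig = (2;(2))
  • {3,6}:  v_{3} + v_{6} = 2·v_{2} ; sig = (2;(2))

Signatures (|P|; sorted positive RHS coefficients), sorted:
    (2;())
    (2;())
    (2;(1))
    (2;(1))
    (2;(1))
    (2;(1))
    (2;(1))
    (2;(1))
    (2;(1))
    (2;(1))
    (2;(1,1))
    (2;(2))
    (2;(2))
    (2;(2))


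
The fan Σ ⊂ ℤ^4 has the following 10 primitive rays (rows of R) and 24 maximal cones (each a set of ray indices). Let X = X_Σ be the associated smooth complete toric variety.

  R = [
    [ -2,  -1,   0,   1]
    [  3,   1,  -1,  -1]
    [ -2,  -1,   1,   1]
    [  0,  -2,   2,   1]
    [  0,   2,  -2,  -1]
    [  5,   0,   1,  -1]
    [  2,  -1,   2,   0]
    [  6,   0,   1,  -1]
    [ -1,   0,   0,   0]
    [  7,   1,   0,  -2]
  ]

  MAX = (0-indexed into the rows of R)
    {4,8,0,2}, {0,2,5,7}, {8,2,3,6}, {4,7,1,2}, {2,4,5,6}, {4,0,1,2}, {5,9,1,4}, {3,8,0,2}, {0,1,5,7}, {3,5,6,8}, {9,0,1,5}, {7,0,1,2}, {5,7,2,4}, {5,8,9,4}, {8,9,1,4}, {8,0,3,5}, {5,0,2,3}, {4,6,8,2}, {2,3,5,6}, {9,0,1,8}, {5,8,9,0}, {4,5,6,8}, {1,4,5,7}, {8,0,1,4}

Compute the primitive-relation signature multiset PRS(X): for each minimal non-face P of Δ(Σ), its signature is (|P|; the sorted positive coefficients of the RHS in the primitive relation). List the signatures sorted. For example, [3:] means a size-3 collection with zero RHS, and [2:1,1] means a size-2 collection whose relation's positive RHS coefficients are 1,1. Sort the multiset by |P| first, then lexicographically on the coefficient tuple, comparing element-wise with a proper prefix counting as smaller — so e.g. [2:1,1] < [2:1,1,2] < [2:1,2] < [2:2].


Minimal non-faces — 18 found among 10 rays, 24 max cones:

  P = {3,4}:  v_{3} + v_{4} = 0 ; sig = [2:]
  P = {0,6}:  v_{0} + v_{6} = v_{3} ; sig = [2:1]
  P = {1,6}:  v_{1} + v_{6} = v_{5} ; sig = [2:1]
  P = {2,9}:  v_{2} + v_{9} = v_{5} ; sig = [2:1]
  P = {7,8}:  v_{7} + v_{8} = v_{5} ; sig = [2:1]
  P = {1,3}:  v_{1} + v_{3} = v_{0} + v_{5} ; sig = [2:1,1]
  P = {3,7}:  v_{3} + v_{7} = v_{0} + v_{2} + 2·v_{5} ; sig = [2:1,1,2]
  P = {3,9}:  v_{3} + v_{9} = v_{0} + 2·v_{5} + v_{8} ; sig = [2:1,1,2]
  P = {6,7}:  v_{6} + v_{7} = v_{2} + 2·v_{5} ; sig = [2:1,2]
  P = {6,9}:  v_{6} + v_{9} = 2·v_{5} + v_{8} ; sig = [2:1,2]
  P = {7,9}:  v_{7} + v_{9} = v_{1} + 2·v_{5} ; sig = [2:1,2]
  P = {1,2,8}:  v_{1} + v_{2} + v_{8} = 0 ; sig = [3:]
  P = {0,4,5}:  v_{0} + v_{4} + v_{5} = v_{1} ; sig = [3:1]
  P = {1,2,5}:  v_{1} + v_{2} + v_{5} = v_{7} ; sig = [3:1]
  P = {1,5,8}:  v_{1} + v_{5} + v_{8} = v_{9} ; sig = [3:1]
  P = {2,5,8}:  v_{2} + v_{5} + v_{8} = v_{6} ; sig = [3:1]
  P = {0,4,7}:  v_{0} + v_{4} + v_{7} = 2·v_{1} + v_{2} ; sig = [3:1,2]
  P = {0,4,9}:  v_{0} + v_{4} + v_{9} = 2·v_{1} + v_{8} ; sig = [3:1,2]

so the primitive-relation signature multiset is
[[2:], [2:1], [2:1], [2:1], [2:1], [2:1,1], [2:1,1,2], [2:1,1,2], [2:1,2], [2:1,2], [2:1,2], [3:], [3:1], [3:1], [3:1], [3:1], [3:1,2], [3:1,2]]


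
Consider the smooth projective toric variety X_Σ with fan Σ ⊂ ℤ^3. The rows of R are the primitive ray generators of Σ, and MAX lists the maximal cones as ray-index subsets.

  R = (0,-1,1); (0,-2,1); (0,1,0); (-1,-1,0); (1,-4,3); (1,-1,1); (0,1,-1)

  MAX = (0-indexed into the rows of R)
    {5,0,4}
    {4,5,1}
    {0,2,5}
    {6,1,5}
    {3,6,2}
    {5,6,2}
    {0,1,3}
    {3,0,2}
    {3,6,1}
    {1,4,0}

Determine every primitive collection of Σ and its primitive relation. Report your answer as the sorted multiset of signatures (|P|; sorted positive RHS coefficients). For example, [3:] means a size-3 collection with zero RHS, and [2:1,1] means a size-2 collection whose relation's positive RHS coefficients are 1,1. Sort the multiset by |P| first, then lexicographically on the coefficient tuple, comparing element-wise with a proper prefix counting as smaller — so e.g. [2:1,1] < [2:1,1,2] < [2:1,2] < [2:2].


Primitive collections (7):

  P = {0,6}:  v_{0} + v_{6} = 0 — sig = [2:]
  P = {1,2}:  v_{1} + v_{2} = v_{0} — sig = [2:1]
  P = {3,5}:  v_{3} + v_{5} = v_{1} — sig = [2:1]
  P = {4,6}:  v_{4} + v_{6} = v_{1} + v_{5} — sig = [2:1,1]
  P = {2,4}:  v_{2} + v_{4} = 2·v_{0} + v_{5} — sig = [2:1,2]
  P = {3,4}:  v_{3} + v_{4} = v_{0} + 2·v_{1} — sig = [2:1,2]
  P = {0,1,5}:  v_{0} + v_{1} + v_{5} = v_{4} — sig = [3:1]

so the primitive-relation signature multiset is
    [2:]
    [2:1]
    [2:1]
    [2:1,1]
    [2:1,2]
    [2:1,2]
    [3:1]


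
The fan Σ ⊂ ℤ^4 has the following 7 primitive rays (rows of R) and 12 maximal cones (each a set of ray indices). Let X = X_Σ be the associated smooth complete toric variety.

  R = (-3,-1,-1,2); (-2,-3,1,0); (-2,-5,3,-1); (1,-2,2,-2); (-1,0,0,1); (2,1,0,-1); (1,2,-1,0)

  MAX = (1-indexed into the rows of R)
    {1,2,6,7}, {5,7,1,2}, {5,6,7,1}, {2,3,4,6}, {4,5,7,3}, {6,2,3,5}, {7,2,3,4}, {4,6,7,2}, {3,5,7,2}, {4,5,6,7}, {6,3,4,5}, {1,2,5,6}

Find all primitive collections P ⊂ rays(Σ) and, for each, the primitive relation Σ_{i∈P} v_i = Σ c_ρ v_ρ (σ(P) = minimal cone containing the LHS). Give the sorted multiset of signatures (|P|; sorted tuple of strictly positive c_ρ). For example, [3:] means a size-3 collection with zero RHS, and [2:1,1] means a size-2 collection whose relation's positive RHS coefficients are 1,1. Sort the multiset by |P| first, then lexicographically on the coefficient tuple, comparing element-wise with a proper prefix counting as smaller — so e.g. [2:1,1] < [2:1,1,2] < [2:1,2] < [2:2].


Σ has 5 primitive collections:

  • {1,4}:  v_{1} + v_{4} = v_{2}  so sig = [2:1]
  • {1,3}:  v_{1} + v_{3} = 2·v_{2} + v_{5}  so sig = [2:1,2]
  • {2,4,5}:  v_{2} + v_{4} + v_{5} = v_{3}  so sig = [3:1]
  • {3,6,7}:  v_{3} + v_{6} + v_{7} = v_{4}  so sig = [3:1]
  • {2,5,6,7}:  v_{2} + v_{5} + v_{6} + v_{7} = 0  so sig = [4:]

Sorted signature multiset PRS(X):
    [2:1]
    [2:1,2]
    [3:1]
    [3:1]
    [4:]


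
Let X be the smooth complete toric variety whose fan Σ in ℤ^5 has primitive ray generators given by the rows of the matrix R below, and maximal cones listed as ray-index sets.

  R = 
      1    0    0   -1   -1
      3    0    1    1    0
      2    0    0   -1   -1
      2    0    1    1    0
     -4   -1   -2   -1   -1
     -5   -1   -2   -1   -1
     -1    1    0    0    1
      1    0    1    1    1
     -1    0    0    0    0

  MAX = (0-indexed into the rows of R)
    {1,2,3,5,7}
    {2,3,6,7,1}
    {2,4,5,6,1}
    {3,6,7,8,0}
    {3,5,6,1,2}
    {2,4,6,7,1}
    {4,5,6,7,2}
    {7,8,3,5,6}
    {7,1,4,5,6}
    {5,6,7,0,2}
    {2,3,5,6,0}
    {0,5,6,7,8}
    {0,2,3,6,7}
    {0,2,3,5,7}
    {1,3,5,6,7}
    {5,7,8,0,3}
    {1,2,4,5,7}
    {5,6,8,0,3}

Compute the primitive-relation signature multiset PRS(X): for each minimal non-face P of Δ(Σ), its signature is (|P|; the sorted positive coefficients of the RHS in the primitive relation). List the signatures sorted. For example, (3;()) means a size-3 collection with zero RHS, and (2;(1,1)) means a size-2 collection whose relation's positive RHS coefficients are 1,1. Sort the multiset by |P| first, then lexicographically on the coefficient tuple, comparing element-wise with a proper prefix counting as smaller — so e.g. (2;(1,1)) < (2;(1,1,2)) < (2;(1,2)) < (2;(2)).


9 minimal non-faces of Δ(Σ) (on 9 rays):

  P = {1,8}:  v_{1} + v_{8} = v_{3}  →  sig = (2;(1))
  P = {2,8}:  v_{2} + v_{8} = v_{0}  →  sig = (2;(1))
  P = {4,8}:  v_{4} + v_{8} = v_{5}  →  sig = (2;(1))
  P = {0,1}:  v_{0} + v_{1} = v_{2} + v_{3}  →  sig = (2;(1,1))
  P = {0,4}:  v_{0} + v_{4} = v_{2} + v_{5}  →  sig = (2;(1,1))
  P = {3,4}:  v_{3} + v_{4} = v_{1} + v_{5}  →  sig = (2;(1,1))
  P = {1,2,5,6,7}:  v_{1} + v_{2} + v_{5} + v_{6} + v_{7} = 0  →  sig = (5;())
  P = {2,3,5,6,7}:  v_{2} + v_{3} + v_{5} + v_{6} + v_{7} = v_{8}  →  sig = (5;(1))
  P = {0,3,5,6,7}:  v_{0} + v_{3} + v_{5} + v_{6} + v_{7} = 2·v_{8}  →  sig = (5;(2))

Signatures (|P|; sorted positive RHS coefficients), sorted:
    |P|=2: 6 collections, coeffs (1), (1), (1), (1,1), (1,1), (1,1)
    |P|=5: 3 collections, coeffs (), (1), (2)


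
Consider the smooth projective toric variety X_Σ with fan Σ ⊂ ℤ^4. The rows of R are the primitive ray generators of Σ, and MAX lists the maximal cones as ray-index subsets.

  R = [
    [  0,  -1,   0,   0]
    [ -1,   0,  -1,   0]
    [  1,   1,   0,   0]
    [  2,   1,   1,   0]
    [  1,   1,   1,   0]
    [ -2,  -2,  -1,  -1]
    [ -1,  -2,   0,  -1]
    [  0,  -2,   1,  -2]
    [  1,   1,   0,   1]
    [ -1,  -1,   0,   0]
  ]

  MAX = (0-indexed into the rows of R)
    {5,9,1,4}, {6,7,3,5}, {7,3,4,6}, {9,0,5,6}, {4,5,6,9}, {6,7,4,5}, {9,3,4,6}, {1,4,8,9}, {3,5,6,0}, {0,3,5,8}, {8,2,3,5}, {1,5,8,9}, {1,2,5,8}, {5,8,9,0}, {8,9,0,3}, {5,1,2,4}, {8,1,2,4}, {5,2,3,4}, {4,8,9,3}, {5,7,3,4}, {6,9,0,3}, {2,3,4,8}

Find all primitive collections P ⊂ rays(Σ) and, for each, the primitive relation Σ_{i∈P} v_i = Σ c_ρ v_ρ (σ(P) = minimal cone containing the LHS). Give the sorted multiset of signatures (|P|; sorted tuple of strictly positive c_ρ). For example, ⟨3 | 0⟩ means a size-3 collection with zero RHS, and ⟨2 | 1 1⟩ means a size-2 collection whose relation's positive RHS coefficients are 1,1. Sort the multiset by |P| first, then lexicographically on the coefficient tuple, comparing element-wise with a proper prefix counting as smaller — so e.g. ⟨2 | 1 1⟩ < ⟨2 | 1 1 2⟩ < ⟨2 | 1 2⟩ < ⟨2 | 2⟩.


Primitive collections (16):

  P={2,9}:  v_{2} + v_{9} = 0  so sig = ⟨2 | 0⟩
  P={1,3}:  v_{1} + v_{3} = v_{2}  so sig = ⟨2 | 1⟩
  P={1,6}:  v_{1} + v_{6} = v_{5}  so sig = ⟨2 | 1⟩
  P={6,8}:  v_{6} + v_{8} = v_{0}  so sig = ⟨2 | 1⟩
  P={0,1}:  v_{0} + v_{1} = v_{5} + v_{8}  so sig = ⟨2 | 1 1⟩
  P={0,4}:  v_{0} + v_{4} = v_{3} + v_{9}  so sig = ⟨2 | 1 1⟩
  P={2,6}:  v_{2} + v_{6} = v_{3} + v_{5}  so sig = ⟨2 | 1 1⟩
  P={7,8}:  v_{7} + v_{8} = v_{3} + v_{6}  so sig = ⟨2 | 1 1⟩
  P={0,2}:  v_{0} + v_{2} = v_{3} + v_{5} + v_{8}  so sig = ⟨2 | 1 1 1⟩
  P={1,7}:  v_{1} + v_{7} = v_{3} + v_{4} + 2·v_{5}  so sig = ⟨2 | 1 1 2⟩
  P={0,7}:  v_{0} + v_{7} = v_{3} + 2·v_{6}  so sig = ⟨2 | 1 2⟩
  P={7,9}:  v_{7} + v_{9} = v_{4} + 2·v_{6}  so sig = ⟨2 | 1 2⟩
  P={2,7}:  v_{2} + v_{7} = 2·v_{3} + v_{4} + 2·v_{5}  so sig = ⟨2 | 1 2 2⟩
  P={4,5,8}:  v_{4} + v_{5} + v_{8} = 0  so sig = ⟨3 | 0⟩
  P={3,5,9}:  v_{3} + v_{5} + v_{9} = v_{6}  so sig = ⟨3 | 1⟩
  P={3,4,5,6}:  v_{3} + v_{4} + v_{5} + v_{6} = v_{7}  so sig = ⟨4 | 1⟩

Hence PRS(X_Σ) =
    ⟨2 | 0⟩
    ⟨2 | 1⟩
    ⟨2 | 1⟩
    ⟨2 | 1⟩
    ⟨2 | 1 1⟩
    ⟨2 | 1 1⟩
    ⟨2 | 1 1⟩
    ⟨2 | 1 1⟩
    ⟨2 | 1 1 1⟩
    ⟨2 | 1 1 2⟩
    ⟨2 | 1 2⟩
    ⟨2 | 1 2⟩
    ⟨2 | 1 2 2⟩
    ⟨3 | 0⟩
    ⟨3 | 1⟩
    ⟨4 | 1⟩


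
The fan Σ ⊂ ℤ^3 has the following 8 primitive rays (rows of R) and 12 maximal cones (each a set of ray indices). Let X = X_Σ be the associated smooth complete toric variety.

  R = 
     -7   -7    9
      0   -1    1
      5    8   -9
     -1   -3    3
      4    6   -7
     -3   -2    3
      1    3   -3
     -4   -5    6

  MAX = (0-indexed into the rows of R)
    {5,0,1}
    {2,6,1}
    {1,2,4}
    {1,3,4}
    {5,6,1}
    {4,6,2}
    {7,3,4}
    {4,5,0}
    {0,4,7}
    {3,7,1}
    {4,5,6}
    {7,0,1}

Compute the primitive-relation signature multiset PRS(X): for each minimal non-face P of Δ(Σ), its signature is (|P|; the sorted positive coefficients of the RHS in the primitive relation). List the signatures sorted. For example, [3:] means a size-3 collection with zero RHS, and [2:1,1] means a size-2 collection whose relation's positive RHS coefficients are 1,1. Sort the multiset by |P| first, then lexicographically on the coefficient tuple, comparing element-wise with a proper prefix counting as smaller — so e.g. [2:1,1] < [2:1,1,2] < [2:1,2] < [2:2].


Primitive collections (14):

  {3,6}:  v_{3} + v_{6} = 0  ⇒ sig = [2:]
  {2,7}:  v_{2} + v_{7} = v_{6}  ⇒ sig = [2:1]
  {3,5}:  v_{3} + v_{5} = v_{7}  ⇒ sig = [2:1]
  {5,7}:  v_{5} + v_{7} = v_{0}  ⇒ sig = [2:1]
  {6,7}:  v_{6} + v_{7} = v_{5}  ⇒ sig = [2:1]
  {0,2}:  v_{0} + v_{2} = v_{5} + v_{6}  ⇒ sig = [2:1,1]
  {2,3}:  v_{2} + v_{3} = v_{1} + v_{4}  ⇒ sig = [2:1,1]
  {0,3}:  v_{0} + v_{3} = 2·v_{7}  ⇒ sig = [2:2]
  {0,6}:  v_{0} + v_{6} = 2·v_{5}  ⇒ sig = [2:2]
  {2,5}:  v_{2} + v_{5} = 2·v_{6}  ⇒ sig = [2:2]
  {1,4,7}:  v_{1} + v_{4} + v_{7} = 0  ⇒ sig = [3:]
  {0,1,4}:  v_{0} + v_{1} + v_{4} = v_{5}  ⇒ sig = [3:1]
  {1,4,5}:  v_{1} + v_{4} + v_{5} = v_{6}  ⇒ sig = [3:1]
  {1,4,6}:  v_{1} + v_{4} + v_{6} = v_{2}  ⇒ sig = [3:1]

Sorted signature multiset PRS(X):
{ [2:],  [2:1] ×4,  [2:1,1] ×2,  [2:2] ×3,  [3:],  [3:1] ×3 }


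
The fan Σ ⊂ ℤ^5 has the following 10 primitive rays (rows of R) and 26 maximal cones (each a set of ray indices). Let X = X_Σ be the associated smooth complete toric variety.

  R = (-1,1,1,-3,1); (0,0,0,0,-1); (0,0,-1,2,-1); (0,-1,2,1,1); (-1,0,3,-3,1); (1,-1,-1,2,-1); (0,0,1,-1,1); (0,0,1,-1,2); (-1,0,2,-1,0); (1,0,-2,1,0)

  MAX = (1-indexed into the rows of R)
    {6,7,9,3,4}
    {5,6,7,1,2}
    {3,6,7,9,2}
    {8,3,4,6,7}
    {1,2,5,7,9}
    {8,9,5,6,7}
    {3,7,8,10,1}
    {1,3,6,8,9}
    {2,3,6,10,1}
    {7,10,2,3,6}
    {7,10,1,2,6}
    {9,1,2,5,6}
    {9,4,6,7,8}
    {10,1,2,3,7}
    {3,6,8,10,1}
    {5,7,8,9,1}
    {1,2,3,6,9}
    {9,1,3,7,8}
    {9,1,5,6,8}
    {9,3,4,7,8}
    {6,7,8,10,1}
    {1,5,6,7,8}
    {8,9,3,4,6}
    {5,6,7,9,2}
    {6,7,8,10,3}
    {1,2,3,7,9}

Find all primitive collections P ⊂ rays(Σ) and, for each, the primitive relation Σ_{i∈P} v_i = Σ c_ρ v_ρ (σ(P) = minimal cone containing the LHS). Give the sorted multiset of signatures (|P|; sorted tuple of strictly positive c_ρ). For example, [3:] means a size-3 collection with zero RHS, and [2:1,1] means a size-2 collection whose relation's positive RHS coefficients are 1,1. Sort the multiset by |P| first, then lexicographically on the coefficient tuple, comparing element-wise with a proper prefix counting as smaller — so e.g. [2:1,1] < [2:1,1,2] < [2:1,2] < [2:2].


The 11 primitive collections of Σ (r=10, n=5):

  P={9,10}:  v_{9} + v_{10} = 0  so sig = [2:]
  P={2,8}:  v_{2} + v_{8} = v_{7}  so sig = [2:1]
  P={3,5}:  v_{3} + v_{5} = v_{9}  so sig = [2:1]
  P={1,4}:  v_{1} + v_{4} = v_{8} + v_{9}  so sig = [2:1,1]
  P={5,10}:  v_{5} + v_{10} = v_{1} + v_{6} + v_{7}  so sig = [2:1,1,1]
  P={4,10}:  v_{4} + v_{10} = v_{3} + v_{6} + v_{7} + v_{8}  so sig = [2:1,1,1,1]
  P={2,4}:  v_{2} + v_{4} = v_{3} + v_{6} + 2·v_{7} + v_{9}  so sig = [2:1,1,1,2]
  P={4,5}:  v_{4} + v_{5} = v_{6} + v_{7} + v_{8} + 2·v_{9}  so sig = [2:1,1,1,2]
  P={1,3,6,7}:  v_{1} + v_{3} + v_{6} + v_{7} = 0  so sig = [4:]
  P={1,6,7,9}:  v_{1} + v_{6} + v_{7} + v_{9} = v_{5}  so sig = [4:1]
  P={3,6,7,8,9}:  v_{3} + v_{6} + v_{7} + v_{8} + v_{9} = v_{4}  so sig = [5:1]

Sorted signature multiset PRS(X):
    [2:]
    [2:1]
    [2:1]
    [2:1,1]
    [2:1,1,1]
    [2:1,1,1,1]
    [2:1,1,1,2]
    [2:1,1,1,2]
    [4:]
    [4:1]
    [5:1]


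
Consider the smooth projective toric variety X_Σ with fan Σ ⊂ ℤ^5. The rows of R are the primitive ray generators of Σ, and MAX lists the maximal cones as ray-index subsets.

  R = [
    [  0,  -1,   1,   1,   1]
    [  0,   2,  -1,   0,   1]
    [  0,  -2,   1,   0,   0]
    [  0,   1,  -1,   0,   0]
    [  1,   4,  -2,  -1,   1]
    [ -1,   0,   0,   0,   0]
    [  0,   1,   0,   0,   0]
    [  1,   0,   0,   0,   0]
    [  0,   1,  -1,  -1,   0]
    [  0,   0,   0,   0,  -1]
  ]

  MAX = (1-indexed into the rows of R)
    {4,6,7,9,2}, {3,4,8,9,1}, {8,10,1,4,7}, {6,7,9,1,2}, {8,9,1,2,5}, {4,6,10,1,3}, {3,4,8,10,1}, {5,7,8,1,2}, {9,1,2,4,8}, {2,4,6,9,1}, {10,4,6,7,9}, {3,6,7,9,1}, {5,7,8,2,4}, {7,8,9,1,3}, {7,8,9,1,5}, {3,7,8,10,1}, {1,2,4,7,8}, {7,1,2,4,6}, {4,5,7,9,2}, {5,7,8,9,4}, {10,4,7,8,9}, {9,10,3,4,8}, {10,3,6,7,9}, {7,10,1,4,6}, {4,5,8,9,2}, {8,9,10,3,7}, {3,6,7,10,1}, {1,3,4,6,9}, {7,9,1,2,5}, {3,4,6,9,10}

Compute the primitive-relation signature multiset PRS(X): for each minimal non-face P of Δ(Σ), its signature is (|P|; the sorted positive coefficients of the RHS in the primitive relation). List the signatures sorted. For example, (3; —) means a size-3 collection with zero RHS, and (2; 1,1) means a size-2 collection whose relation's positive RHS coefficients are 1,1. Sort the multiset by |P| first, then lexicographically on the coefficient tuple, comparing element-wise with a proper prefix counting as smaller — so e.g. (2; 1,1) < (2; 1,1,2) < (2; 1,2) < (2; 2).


|primitive collections| = 11. Relations:

  P={6,8}:  v_{6} + v_{8} = 0  →  sig = (2; —)
  P={2,3}:  v_{2} + v_{3} = v_{1} + v_{9}  →  sig = (2; 1,1)
  P={2,10}:  v_{2} + v_{10} = v_{4} + v_{7}  →  sig = (2; 1,1)
  P={5,6}:  v_{5} + v_{6} = v_{2} + v_{7} + v_{9}  →  sig = (2; 1,1,1)
  P={3,5}:  v_{3} + v_{5} = v_{1} + v_{7} + v_{8} + 2·v_{9}  →  sig = (2; 1,1,1,2)
  P={5,10}:  v_{5} + v_{10} = v_{4} + 2·v_{7} + v_{8} + v_{9}  →  sig = (2; 1,1,1,2)
  P={1,9,10}:  v_{1} + v_{9} + v_{10} = 0  →  sig = (3; —)
  P={3,4,7}:  v_{3} + v_{4} + v_{7} = 0  →  sig = (3; —)
  P={1,4,5}:  v_{1} + v_{4} + v_{5} = 2·v_{2} + v_{8}  →  sig = (3; 1,2)
  P={1,4,7,9}:  v_{1} + v_{4} + v_{7} + v_{9} = v_{2}  →  sig = (4; 1)
  P={2,7,8,9}:  v_{2} + v_{7} + v_{8} + v_{9} = v_{5}  →  sig = (4; 1)

Sorted signature multiset PRS(X):
{ (2; —),  (2; 1,1) ×2,  (2; 1,1,1),  (2; 1,1,1,2) ×2,  (3; —) ×2,  (3; 1,2),  (4; 1) ×2 }


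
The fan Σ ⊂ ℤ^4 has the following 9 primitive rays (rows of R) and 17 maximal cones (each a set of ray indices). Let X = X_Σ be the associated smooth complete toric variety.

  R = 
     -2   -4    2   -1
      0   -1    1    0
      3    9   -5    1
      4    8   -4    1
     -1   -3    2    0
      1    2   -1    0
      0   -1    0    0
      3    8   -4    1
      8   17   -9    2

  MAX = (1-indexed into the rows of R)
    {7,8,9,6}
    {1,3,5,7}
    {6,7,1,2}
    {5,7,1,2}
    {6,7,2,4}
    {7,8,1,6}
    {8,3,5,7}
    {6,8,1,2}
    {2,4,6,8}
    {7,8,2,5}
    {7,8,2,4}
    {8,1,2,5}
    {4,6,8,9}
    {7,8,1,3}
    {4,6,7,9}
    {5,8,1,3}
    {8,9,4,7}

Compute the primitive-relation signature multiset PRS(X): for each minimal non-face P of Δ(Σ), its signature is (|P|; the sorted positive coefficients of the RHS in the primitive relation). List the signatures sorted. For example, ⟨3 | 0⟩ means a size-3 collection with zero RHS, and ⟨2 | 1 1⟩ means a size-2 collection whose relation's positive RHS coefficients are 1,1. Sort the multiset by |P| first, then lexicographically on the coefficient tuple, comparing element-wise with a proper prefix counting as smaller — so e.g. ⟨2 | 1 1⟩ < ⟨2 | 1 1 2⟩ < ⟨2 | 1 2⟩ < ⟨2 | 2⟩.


Δ(Σ) — 9 vertices, 14 min non-faces:

  {2,3}:  v_{2} + v_{3} = v_{8} ; sig = ⟨2 | 1⟩
  {5,6}:  v_{5} + v_{6} = v_{2} ; sig = ⟨2 | 1⟩
  {5,9}:  v_{5} + v_{9} = v_{2} + v_{4} + v_{7} + v_{8} ; sig = ⟨2 | 1 1 1 1⟩
  {3,4}:  v_{3} + v_{4} = v_{6} + v_{7} + 2·v_{8} ; sig = ⟨2 | 1 1 2⟩
  {3,6}:  v_{3} + v_{6} = v_{1} + v_{7} + 2·v_{8} ; sig = ⟨2 | 1 1 2⟩
  {4,5}:  v_{4} + v_{5} = 2·v_{2} + v_{7} + v_{8} ; sig = ⟨2 | 1 1 2⟩
  {1,9}:  v_{1} + v_{9} = 3·v_{6} + v_{7} + v_{8} ; sig = ⟨2 | 1 1 3⟩
  {1,4}:  v_{1} + v_{4} = 2·v_{6} ; sig = ⟨2 | 2⟩
  {2,9}:  v_{2} + v_{9} = 2·v_{4} ; sig = ⟨2 | 2⟩
  {3,9}:  v_{3} + v_{9} = 2·v_{6} + 2·v_{7} + 3·v_{8} ; sig = ⟨2 | 2 2 3⟩
  {1,5,7,8}:  v_{1} + v_{5} + v_{7} + v_{8} = 0 ; sig = ⟨4 | 0⟩
  {1,2,7,8}:  v_{1} + v_{2} + v_{7} + v_{8} = v_{6} ; sig = ⟨4 | 1⟩
  {2,6,7,8}:  v_{2} + v_{6} + v_{7} + v_{8} = v_{4} ; sig = ⟨4 | 1⟩
  {4,6,7,8}:  v_{4} + v_{6} + v_{7} + v_{8} = v_{9} ; sig = ⟨4 | 1⟩

Sorted signature multiset PRS(X):
    ⟨2 | 1⟩
    ⟨2 | 1⟩
    ⟨2 | 1 1 1 1⟩
    ⟨2 | 1 1 2⟩
    ⟨2 | 1 1 2⟩
    ⟨2 | 1 1 2⟩
    ⟨2 | 1 1 3⟩
    ⟨2 | 2⟩
    ⟨2 | 2⟩
    ⟨2 | 2 2 3⟩
    ⟨4 | 0⟩
    ⟨4 | 1⟩
    ⟨4 | 1⟩
    ⟨4 | 1⟩
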